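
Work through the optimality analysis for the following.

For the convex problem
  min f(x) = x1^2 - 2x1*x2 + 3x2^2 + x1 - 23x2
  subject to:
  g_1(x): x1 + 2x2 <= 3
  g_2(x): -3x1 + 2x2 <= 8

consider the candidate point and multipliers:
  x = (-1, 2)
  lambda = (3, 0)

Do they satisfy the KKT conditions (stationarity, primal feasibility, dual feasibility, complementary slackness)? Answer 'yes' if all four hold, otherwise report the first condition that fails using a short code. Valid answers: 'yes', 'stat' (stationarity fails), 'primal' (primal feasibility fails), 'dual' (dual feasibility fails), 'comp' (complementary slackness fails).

Gradient of f: grad f(x) = Q x + c = (-5, -9)
Constraint values g_i(x) = a_i^T x - b_i:
  g_1((-1, 2)) = 0
  g_2((-1, 2)) = -1
Stationarity residual: grad f(x) + sum_i lambda_i a_i = (-2, -3)
  -> stationarity FAILS
Primal feasibility (all g_i <= 0): OK
Dual feasibility (all lambda_i >= 0): OK
Complementary slackness (lambda_i * g_i(x) = 0 for all i): OK

Verdict: the first failing condition is stationarity -> stat.

stat


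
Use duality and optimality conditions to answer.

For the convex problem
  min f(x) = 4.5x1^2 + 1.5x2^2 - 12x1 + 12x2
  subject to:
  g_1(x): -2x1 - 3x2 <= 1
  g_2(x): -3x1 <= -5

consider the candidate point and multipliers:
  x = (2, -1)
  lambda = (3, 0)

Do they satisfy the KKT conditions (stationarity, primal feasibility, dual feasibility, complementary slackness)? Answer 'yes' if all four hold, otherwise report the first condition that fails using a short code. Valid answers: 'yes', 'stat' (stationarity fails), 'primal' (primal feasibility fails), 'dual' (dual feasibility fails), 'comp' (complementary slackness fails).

Gradient of f: grad f(x) = Q x + c = (6, 9)
Constraint values g_i(x) = a_i^T x - b_i:
  g_1((2, -1)) = -2
  g_2((2, -1)) = -1
Stationarity residual: grad f(x) + sum_i lambda_i a_i = (0, 0)
  -> stationarity OK
Primal feasibility (all g_i <= 0): OK
Dual feasibility (all lambda_i >= 0): OK
Complementary slackness (lambda_i * g_i(x) = 0 for all i): FAILS

Verdict: the first failing condition is complementary_slackness -> comp.

comp


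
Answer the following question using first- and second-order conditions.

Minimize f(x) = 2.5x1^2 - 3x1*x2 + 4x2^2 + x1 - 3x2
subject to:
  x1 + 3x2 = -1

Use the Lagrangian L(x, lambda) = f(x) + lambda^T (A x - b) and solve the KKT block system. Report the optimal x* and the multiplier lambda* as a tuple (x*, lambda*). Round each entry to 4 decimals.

Form the Lagrangian:
  L(x, lambda) = (1/2) x^T Q x + c^T x + lambda^T (A x - b)
Stationarity (grad_x L = 0): Q x + c + A^T lambda = 0.
Primal feasibility: A x = b.

This gives the KKT block system:
  [ Q   A^T ] [ x     ]   [-c ]
  [ A    0  ] [ lambda ] = [ b ]

Solving the linear system:
  x*      = (-0.493, -0.169)
  lambda* = (0.9577)
  f(x*)   = 0.4859

x* = (-0.493, -0.169), lambda* = (0.9577)


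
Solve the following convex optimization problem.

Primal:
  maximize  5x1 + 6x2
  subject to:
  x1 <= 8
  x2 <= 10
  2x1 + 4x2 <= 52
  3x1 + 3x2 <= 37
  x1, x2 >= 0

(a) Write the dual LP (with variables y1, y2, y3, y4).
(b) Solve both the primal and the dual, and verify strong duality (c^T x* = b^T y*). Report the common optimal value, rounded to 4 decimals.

The standard primal-dual pair for 'max c^T x s.t. A x <= b, x >= 0' is:
  Dual:  min b^T y  s.t.  A^T y >= c,  y >= 0.

So the dual LP is:
  minimize  8y1 + 10y2 + 52y3 + 37y4
  subject to:
    y1 + 2y3 + 3y4 >= 5
    y2 + 4y3 + 3y4 >= 6
    y1, y2, y3, y4 >= 0

Solving the primal: x* = (2.3333, 10).
  primal value c^T x* = 71.6667.
Solving the dual: y* = (0, 1, 0, 1.6667).
  dual value b^T y* = 71.6667.
Strong duality: c^T x* = b^T y*. Confirmed.

71.6667


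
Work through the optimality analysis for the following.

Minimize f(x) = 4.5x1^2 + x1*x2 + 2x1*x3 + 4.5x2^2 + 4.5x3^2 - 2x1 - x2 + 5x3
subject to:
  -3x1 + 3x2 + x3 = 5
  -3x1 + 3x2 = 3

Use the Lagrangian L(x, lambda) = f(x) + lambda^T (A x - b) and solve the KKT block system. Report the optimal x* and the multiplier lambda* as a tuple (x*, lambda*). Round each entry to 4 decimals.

Form the Lagrangian:
  L(x, lambda) = (1/2) x^T Q x + c^T x + lambda^T (A x - b)
Stationarity (grad_x L = 0): Q x + c + A^T lambda = 0.
Primal feasibility: A x = b.

This gives the KKT block system:
  [ Q   A^T ] [ x     ]   [-c ]
  [ A    0  ] [ lambda ] = [ b ]

Solving the linear system:
  x*      = (-0.55, 0.45, 2)
  lambda* = (-21.9, 21.0667)
  f(x*)   = 28.475

x* = (-0.55, 0.45, 2), lambda* = (-21.9, 21.0667)


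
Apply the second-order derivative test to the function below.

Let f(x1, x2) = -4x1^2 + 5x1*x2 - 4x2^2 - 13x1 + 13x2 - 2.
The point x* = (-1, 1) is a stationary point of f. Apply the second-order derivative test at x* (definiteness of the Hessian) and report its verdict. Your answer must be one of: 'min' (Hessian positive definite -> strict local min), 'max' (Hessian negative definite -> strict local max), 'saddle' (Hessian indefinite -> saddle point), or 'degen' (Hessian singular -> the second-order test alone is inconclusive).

Compute the Hessian H = grad^2 f:
  H = [[-8, 5], [5, -8]]
Verify stationarity: grad f(x*) = H x* + g = (0, 0).
Eigenvalues of H: -13, -3.
Both eigenvalues < 0, so H is negative definite -> x* is a strict local max.

max


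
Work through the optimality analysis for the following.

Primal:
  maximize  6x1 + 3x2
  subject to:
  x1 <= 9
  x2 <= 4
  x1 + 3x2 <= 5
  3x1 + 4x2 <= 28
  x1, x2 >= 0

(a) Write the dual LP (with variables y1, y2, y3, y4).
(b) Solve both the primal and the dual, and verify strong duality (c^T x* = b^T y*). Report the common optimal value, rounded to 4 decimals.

The standard primal-dual pair for 'max c^T x s.t. A x <= b, x >= 0' is:
  Dual:  min b^T y  s.t.  A^T y >= c,  y >= 0.

So the dual LP is:
  minimize  9y1 + 4y2 + 5y3 + 28y4
  subject to:
    y1 + y3 + 3y4 >= 6
    y2 + 3y3 + 4y4 >= 3
    y1, y2, y3, y4 >= 0

Solving the primal: x* = (5, 0).
  primal value c^T x* = 30.
Solving the dual: y* = (0, 0, 6, 0).
  dual value b^T y* = 30.
Strong duality: c^T x* = b^T y*. Confirmed.

30


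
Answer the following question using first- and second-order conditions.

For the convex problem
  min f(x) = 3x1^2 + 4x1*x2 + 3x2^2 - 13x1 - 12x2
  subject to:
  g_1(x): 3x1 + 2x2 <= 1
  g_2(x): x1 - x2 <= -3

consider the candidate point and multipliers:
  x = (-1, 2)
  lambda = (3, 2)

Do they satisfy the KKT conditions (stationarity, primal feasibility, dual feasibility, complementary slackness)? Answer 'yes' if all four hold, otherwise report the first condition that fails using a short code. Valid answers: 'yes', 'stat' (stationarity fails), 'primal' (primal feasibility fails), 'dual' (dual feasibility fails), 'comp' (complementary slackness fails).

Gradient of f: grad f(x) = Q x + c = (-11, -4)
Constraint values g_i(x) = a_i^T x - b_i:
  g_1((-1, 2)) = 0
  g_2((-1, 2)) = 0
Stationarity residual: grad f(x) + sum_i lambda_i a_i = (0, 0)
  -> stationarity OK
Primal feasibility (all g_i <= 0): OK
Dual feasibility (all lambda_i >= 0): OK
Complementary slackness (lambda_i * g_i(x) = 0 for all i): OK

Verdict: yes, KKT holds.

yes


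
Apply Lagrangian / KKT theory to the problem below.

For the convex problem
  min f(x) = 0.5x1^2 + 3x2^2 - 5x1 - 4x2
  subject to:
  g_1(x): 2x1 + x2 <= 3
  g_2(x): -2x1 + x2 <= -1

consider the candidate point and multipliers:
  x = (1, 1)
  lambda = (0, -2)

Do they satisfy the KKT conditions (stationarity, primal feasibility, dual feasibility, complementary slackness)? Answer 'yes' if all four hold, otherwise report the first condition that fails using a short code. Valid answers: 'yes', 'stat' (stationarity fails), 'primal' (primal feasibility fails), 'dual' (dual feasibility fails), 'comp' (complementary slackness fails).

Gradient of f: grad f(x) = Q x + c = (-4, 2)
Constraint values g_i(x) = a_i^T x - b_i:
  g_1((1, 1)) = 0
  g_2((1, 1)) = 0
Stationarity residual: grad f(x) + sum_i lambda_i a_i = (0, 0)
  -> stationarity OK
Primal feasibility (all g_i <= 0): OK
Dual feasibility (all lambda_i >= 0): FAILS
Complementary slackness (lambda_i * g_i(x) = 0 for all i): OK

Verdict: the first failing condition is dual_feasibility -> dual.

dual


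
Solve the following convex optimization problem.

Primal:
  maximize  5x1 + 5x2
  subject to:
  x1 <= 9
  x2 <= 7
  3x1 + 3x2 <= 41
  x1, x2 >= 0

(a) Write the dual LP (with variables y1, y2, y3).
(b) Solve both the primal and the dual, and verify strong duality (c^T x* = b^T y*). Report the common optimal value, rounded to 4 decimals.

The standard primal-dual pair for 'max c^T x s.t. A x <= b, x >= 0' is:
  Dual:  min b^T y  s.t.  A^T y >= c,  y >= 0.

So the dual LP is:
  minimize  9y1 + 7y2 + 41y3
  subject to:
    y1 + 3y3 >= 5
    y2 + 3y3 >= 5
    y1, y2, y3 >= 0

Solving the primal: x* = (6.6667, 7).
  primal value c^T x* = 68.3333.
Solving the dual: y* = (0, 0, 1.6667).
  dual value b^T y* = 68.3333.
Strong duality: c^T x* = b^T y*. Confirmed.

68.3333


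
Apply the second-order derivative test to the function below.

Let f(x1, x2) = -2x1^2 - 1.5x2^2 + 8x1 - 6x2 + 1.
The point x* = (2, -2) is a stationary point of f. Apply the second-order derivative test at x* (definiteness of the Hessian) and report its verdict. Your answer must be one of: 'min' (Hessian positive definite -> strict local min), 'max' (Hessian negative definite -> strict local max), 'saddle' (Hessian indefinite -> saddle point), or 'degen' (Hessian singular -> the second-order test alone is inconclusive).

Compute the Hessian H = grad^2 f:
  H = [[-4, 0], [0, -3]]
Verify stationarity: grad f(x*) = H x* + g = (0, 0).
Eigenvalues of H: -4, -3.
Both eigenvalues < 0, so H is negative definite -> x* is a strict local max.

max


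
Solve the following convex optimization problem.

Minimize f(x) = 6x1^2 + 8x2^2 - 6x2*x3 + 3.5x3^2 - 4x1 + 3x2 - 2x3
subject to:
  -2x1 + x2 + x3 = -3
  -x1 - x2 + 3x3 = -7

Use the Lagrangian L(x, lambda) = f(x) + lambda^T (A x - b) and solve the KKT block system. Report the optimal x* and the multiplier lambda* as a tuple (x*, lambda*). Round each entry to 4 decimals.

Form the Lagrangian:
  L(x, lambda) = (1/2) x^T Q x + c^T x + lambda^T (A x - b)
Stationarity (grad_x L = 0): Q x + c + A^T lambda = 0.
Primal feasibility: A x = b.

This gives the KKT block system:
  [ Q   A^T ] [ x     ]   [-c ]
  [ A    0  ] [ lambda ] = [ b ]

Solving the linear system:
  x*      = (0.1305, -0.3368, -2.4021)
  lambda* = (-4.8189, 7.2042)
  f(x*)   = 19.6221

x* = (0.1305, -0.3368, -2.4021), lambda* = (-4.8189, 7.2042)


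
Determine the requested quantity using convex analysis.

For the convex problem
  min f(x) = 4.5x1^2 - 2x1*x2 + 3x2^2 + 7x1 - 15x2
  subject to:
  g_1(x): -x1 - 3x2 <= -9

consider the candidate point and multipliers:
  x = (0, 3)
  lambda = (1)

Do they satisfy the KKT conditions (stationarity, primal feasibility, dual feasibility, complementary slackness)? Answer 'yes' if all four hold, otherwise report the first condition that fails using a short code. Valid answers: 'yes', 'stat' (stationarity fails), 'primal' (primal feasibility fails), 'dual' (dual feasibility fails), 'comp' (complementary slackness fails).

Gradient of f: grad f(x) = Q x + c = (1, 3)
Constraint values g_i(x) = a_i^T x - b_i:
  g_1((0, 3)) = 0
Stationarity residual: grad f(x) + sum_i lambda_i a_i = (0, 0)
  -> stationarity OK
Primal feasibility (all g_i <= 0): OK
Dual feasibility (all lambda_i >= 0): OK
Complementary slackness (lambda_i * g_i(x) = 0 for all i): OK

Verdict: yes, KKT holds.

yes


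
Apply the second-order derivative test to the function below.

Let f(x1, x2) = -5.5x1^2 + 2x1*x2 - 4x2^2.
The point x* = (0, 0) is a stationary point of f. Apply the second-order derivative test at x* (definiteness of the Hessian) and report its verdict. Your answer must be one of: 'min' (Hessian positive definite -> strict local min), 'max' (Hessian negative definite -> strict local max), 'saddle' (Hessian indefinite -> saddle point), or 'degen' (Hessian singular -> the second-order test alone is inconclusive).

Compute the Hessian H = grad^2 f:
  H = [[-11, 2], [2, -8]]
Verify stationarity: grad f(x*) = H x* + g = (0, 0).
Eigenvalues of H: -12, -7.
Both eigenvalues < 0, so H is negative definite -> x* is a strict local max.

max


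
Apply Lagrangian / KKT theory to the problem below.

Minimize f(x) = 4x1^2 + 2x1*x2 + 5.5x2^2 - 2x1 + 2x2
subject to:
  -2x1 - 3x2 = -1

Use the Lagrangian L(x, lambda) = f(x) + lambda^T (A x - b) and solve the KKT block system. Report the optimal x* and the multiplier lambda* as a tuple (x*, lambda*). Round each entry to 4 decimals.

Form the Lagrangian:
  L(x, lambda) = (1/2) x^T Q x + c^T x + lambda^T (A x - b)
Stationarity (grad_x L = 0): Q x + c + A^T lambda = 0.
Primal feasibility: A x = b.

This gives the KKT block system:
  [ Q   A^T ] [ x     ]   [-c ]
  [ A    0  ] [ lambda ] = [ b ]

Solving the linear system:
  x*      = (0.5, 0)
  lambda* = (1)
  f(x*)   = 0

x* = (0.5, 0), lambda* = (1)


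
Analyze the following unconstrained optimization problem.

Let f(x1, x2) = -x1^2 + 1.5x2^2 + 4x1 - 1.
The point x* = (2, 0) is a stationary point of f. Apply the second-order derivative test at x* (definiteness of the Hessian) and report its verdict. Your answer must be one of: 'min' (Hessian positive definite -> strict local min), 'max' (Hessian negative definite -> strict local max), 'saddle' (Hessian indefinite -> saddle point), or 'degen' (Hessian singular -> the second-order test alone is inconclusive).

Compute the Hessian H = grad^2 f:
  H = [[-2, 0], [0, 3]]
Verify stationarity: grad f(x*) = H x* + g = (0, 0).
Eigenvalues of H: -2, 3.
Eigenvalues have mixed signs, so H is indefinite -> x* is a saddle point.

saddle


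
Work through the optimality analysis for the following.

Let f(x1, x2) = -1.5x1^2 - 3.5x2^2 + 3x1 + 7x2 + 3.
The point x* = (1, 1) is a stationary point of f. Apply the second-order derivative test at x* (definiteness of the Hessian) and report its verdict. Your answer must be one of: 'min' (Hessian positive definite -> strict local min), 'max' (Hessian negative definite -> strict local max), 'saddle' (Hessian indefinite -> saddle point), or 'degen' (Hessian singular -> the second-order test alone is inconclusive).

Compute the Hessian H = grad^2 f:
  H = [[-3, 0], [0, -7]]
Verify stationarity: grad f(x*) = H x* + g = (0, 0).
Eigenvalues of H: -7, -3.
Both eigenvalues < 0, so H is negative definite -> x* is a strict local max.

max


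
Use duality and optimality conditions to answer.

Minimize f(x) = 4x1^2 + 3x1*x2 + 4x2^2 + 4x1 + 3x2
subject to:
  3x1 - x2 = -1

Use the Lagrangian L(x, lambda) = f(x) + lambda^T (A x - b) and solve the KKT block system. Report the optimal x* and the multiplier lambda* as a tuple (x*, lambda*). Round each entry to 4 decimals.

Form the Lagrangian:
  L(x, lambda) = (1/2) x^T Q x + c^T x + lambda^T (A x - b)
Stationarity (grad_x L = 0): Q x + c + A^T lambda = 0.
Primal feasibility: A x = b.

This gives the KKT block system:
  [ Q   A^T ] [ x     ]   [-c ]
  [ A    0  ] [ lambda ] = [ b ]

Solving the linear system:
  x*      = (-0.4082, -0.2245)
  lambda* = (-0.0204)
  f(x*)   = -1.1633

x* = (-0.4082, -0.2245), lambda* = (-0.0204)


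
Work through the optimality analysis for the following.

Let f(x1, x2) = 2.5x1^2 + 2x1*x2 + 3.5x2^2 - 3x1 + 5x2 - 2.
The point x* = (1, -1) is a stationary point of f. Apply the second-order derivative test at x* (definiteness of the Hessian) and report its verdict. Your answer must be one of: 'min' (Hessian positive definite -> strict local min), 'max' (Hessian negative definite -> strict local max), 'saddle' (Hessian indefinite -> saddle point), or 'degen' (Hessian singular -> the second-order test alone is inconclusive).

Compute the Hessian H = grad^2 f:
  H = [[5, 2], [2, 7]]
Verify stationarity: grad f(x*) = H x* + g = (0, 0).
Eigenvalues of H: 3.7639, 8.2361.
Both eigenvalues > 0, so H is positive definite -> x* is a strict local min.

min


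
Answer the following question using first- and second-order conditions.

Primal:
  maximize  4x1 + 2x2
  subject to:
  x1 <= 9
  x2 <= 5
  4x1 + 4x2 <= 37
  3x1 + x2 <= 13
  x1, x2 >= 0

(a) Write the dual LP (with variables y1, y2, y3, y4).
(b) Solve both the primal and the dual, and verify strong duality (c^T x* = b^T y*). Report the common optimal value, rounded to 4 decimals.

The standard primal-dual pair for 'max c^T x s.t. A x <= b, x >= 0' is:
  Dual:  min b^T y  s.t.  A^T y >= c,  y >= 0.

So the dual LP is:
  minimize  9y1 + 5y2 + 37y3 + 13y4
  subject to:
    y1 + 4y3 + 3y4 >= 4
    y2 + 4y3 + y4 >= 2
    y1, y2, y3, y4 >= 0

Solving the primal: x* = (2.6667, 5).
  primal value c^T x* = 20.6667.
Solving the dual: y* = (0, 0.6667, 0, 1.3333).
  dual value b^T y* = 20.6667.
Strong duality: c^T x* = b^T y*. Confirmed.

20.6667


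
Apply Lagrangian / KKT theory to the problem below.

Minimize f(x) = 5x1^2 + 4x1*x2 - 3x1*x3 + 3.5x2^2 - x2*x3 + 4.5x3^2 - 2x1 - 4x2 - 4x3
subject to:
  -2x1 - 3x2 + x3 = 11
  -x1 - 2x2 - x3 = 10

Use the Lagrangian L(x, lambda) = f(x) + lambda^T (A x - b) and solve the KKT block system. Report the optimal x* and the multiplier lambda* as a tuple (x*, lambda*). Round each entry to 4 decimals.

Form the Lagrangian:
  L(x, lambda) = (1/2) x^T Q x + c^T x + lambda^T (A x - b)
Stationarity (grad_x L = 0): Q x + c + A^T lambda = 0.
Primal feasibility: A x = b.

This gives the KKT block system:
  [ Q   A^T ] [ x     ]   [-c ]
  [ A    0  ] [ lambda ] = [ b ]

Solving the linear system:
  x*      = (-0.3146, -4.0112, -1.6629)
  lambda* = (-0.7303, -14.7416)
  f(x*)   = 89.3876

x* = (-0.3146, -4.0112, -1.6629), lambda* = (-0.7303, -14.7416)


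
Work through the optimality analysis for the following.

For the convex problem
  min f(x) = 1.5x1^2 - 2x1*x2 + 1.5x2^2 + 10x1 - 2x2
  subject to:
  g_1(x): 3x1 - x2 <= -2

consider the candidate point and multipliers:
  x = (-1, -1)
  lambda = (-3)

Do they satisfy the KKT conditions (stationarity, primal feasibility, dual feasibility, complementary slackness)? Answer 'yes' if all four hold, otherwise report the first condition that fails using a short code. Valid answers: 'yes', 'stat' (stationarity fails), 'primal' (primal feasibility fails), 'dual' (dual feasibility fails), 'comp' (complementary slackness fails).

Gradient of f: grad f(x) = Q x + c = (9, -3)
Constraint values g_i(x) = a_i^T x - b_i:
  g_1((-1, -1)) = 0
Stationarity residual: grad f(x) + sum_i lambda_i a_i = (0, 0)
  -> stationarity OK
Primal feasibility (all g_i <= 0): OK
Dual feasibility (all lambda_i >= 0): FAILS
Complementary slackness (lambda_i * g_i(x) = 0 for all i): OK

Verdict: the first failing condition is dual_feasibility -> dual.

dual


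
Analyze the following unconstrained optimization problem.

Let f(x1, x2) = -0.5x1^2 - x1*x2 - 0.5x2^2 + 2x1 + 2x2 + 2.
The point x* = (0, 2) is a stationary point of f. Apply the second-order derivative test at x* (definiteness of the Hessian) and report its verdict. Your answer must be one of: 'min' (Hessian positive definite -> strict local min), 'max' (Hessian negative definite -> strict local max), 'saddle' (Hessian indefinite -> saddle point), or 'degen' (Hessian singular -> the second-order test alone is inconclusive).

Compute the Hessian H = grad^2 f:
  H = [[-1, -1], [-1, -1]]
Verify stationarity: grad f(x*) = H x* + g = (0, 0).
Eigenvalues of H: -2, 0.
H has a zero eigenvalue (singular; negative semidefinite but not definite), so H is neither positive definite, negative definite, nor indefinite. The second-order test alone is inconclusive -> degen.
(Indeed, f is constant along the null direction of H through x*, so x* is not a strict local extremum.)

degen


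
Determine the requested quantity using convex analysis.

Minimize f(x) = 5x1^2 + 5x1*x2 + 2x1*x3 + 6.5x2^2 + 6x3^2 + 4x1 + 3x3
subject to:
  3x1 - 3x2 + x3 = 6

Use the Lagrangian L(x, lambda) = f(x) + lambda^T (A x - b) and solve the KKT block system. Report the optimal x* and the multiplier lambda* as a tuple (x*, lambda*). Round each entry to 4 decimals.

Form the Lagrangian:
  L(x, lambda) = (1/2) x^T Q x + c^T x + lambda^T (A x - b)
Stationarity (grad_x L = 0): Q x + c + A^T lambda = 0.
Primal feasibility: A x = b.

This gives the KKT block system:
  [ Q   A^T ] [ x     ]   [-c ]
  [ A    0  ] [ lambda ] = [ b ]

Solving the linear system:
  x*      = (1.0138, -1.0468, -0.1817)
  lambda* = (-2.8466)
  f(x*)   = 10.2948

x* = (1.0138, -1.0468, -0.1817), lambda* = (-2.8466)


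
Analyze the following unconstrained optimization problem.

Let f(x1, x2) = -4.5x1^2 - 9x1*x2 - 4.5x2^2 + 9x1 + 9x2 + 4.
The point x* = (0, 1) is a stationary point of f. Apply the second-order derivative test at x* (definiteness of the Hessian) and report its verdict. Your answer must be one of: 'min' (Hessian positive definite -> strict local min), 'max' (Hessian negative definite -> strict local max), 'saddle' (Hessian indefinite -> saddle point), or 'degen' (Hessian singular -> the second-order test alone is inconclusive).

Compute the Hessian H = grad^2 f:
  H = [[-9, -9], [-9, -9]]
Verify stationarity: grad f(x*) = H x* + g = (0, 0).
Eigenvalues of H: -18, 0.
H has a zero eigenvalue (singular; negative semidefinite but not definite), so H is neither positive definite, negative definite, nor indefinite. The second-order test alone is inconclusive -> degen.
(Indeed, f is constant along the null direction of H through x*, so x* is not a strict local extremum.)

degen


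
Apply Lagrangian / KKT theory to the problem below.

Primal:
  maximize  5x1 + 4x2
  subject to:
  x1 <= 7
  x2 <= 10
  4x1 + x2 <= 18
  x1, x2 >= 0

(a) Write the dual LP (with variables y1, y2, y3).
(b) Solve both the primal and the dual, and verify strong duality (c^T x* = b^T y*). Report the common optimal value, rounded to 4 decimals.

The standard primal-dual pair for 'max c^T x s.t. A x <= b, x >= 0' is:
  Dual:  min b^T y  s.t.  A^T y >= c,  y >= 0.

So the dual LP is:
  minimize  7y1 + 10y2 + 18y3
  subject to:
    y1 + 4y3 >= 5
    y2 + y3 >= 4
    y1, y2, y3 >= 0

Solving the primal: x* = (2, 10).
  primal value c^T x* = 50.
Solving the dual: y* = (0, 2.75, 1.25).
  dual value b^T y* = 50.
Strong duality: c^T x* = b^T y*. Confirmed.

50


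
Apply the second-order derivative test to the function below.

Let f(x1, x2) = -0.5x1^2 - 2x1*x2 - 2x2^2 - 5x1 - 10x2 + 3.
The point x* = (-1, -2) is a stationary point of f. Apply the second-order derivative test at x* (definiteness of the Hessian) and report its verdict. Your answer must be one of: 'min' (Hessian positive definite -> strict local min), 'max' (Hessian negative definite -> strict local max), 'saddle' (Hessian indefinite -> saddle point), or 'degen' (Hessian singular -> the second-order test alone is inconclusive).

Compute the Hessian H = grad^2 f:
  H = [[-1, -2], [-2, -4]]
Verify stationarity: grad f(x*) = H x* + g = (0, 0).
Eigenvalues of H: -5, 0.
H has a zero eigenvalue (singular; negative semidefinite but not definite), so H is neither positive definite, negative definite, nor indefinite. The second-order test alone is inconclusive -> degen.
(Indeed, f is constant along the null direction of H through x*, so x* is not a strict local extremum.)

degen


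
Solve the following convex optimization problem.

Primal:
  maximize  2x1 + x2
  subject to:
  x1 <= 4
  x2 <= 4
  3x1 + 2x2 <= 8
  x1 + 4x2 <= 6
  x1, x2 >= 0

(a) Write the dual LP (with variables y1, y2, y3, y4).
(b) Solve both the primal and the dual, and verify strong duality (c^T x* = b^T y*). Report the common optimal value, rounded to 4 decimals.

The standard primal-dual pair for 'max c^T x s.t. A x <= b, x >= 0' is:
  Dual:  min b^T y  s.t.  A^T y >= c,  y >= 0.

So the dual LP is:
  minimize  4y1 + 4y2 + 8y3 + 6y4
  subject to:
    y1 + 3y3 + y4 >= 2
    y2 + 2y3 + 4y4 >= 1
    y1, y2, y3, y4 >= 0

Solving the primal: x* = (2.6667, 0).
  primal value c^T x* = 5.3333.
Solving the dual: y* = (0, 0, 0.6667, 0).
  dual value b^T y* = 5.3333.
Strong duality: c^T x* = b^T y*. Confirmed.

5.3333


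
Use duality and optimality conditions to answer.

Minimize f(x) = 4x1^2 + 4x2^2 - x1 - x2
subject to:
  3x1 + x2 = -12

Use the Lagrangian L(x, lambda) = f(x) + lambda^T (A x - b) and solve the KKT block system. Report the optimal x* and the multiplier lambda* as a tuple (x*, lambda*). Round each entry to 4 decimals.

Form the Lagrangian:
  L(x, lambda) = (1/2) x^T Q x + c^T x + lambda^T (A x - b)
Stationarity (grad_x L = 0): Q x + c + A^T lambda = 0.
Primal feasibility: A x = b.

This gives the KKT block system:
  [ Q   A^T ] [ x     ]   [-c ]
  [ A    0  ] [ lambda ] = [ b ]

Solving the linear system:
  x*      = (-3.625, -1.125)
  lambda* = (10)
  f(x*)   = 62.375

x* = (-3.625, -1.125), lambda* = (10)


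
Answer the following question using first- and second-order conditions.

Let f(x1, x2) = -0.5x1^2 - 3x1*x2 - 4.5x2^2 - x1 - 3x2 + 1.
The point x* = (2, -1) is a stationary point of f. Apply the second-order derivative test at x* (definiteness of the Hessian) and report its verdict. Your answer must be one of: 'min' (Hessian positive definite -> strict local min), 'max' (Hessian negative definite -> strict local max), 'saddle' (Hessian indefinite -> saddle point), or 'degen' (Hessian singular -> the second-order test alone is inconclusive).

Compute the Hessian H = grad^2 f:
  H = [[-1, -3], [-3, -9]]
Verify stationarity: grad f(x*) = H x* + g = (0, 0).
Eigenvalues of H: -10, 0.
H has a zero eigenvalue (singular; negative semidefinite but not definite), so H is neither positive definite, negative definite, nor indefinite. The second-order test alone is inconclusive -> degen.
(Indeed, f is constant along the null direction of H through x*, so x* is not a strict local extremum.)

degen


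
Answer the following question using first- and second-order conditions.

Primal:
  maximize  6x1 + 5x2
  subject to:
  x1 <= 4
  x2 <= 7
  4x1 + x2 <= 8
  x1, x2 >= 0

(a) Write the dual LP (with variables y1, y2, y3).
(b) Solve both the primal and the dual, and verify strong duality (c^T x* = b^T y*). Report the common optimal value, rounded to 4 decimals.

The standard primal-dual pair for 'max c^T x s.t. A x <= b, x >= 0' is:
  Dual:  min b^T y  s.t.  A^T y >= c,  y >= 0.

So the dual LP is:
  minimize  4y1 + 7y2 + 8y3
  subject to:
    y1 + 4y3 >= 6
    y2 + y3 >= 5
    y1, y2, y3 >= 0

Solving the primal: x* = (0.25, 7).
  primal value c^T x* = 36.5.
Solving the dual: y* = (0, 3.5, 1.5).
  dual value b^T y* = 36.5.
Strong duality: c^T x* = b^T y*. Confirmed.

36.5


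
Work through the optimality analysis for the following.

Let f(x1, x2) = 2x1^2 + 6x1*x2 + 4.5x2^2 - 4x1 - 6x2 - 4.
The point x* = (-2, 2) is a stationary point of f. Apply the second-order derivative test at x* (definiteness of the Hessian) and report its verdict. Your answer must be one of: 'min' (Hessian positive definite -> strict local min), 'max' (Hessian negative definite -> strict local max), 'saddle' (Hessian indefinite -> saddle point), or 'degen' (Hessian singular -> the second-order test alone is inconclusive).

Compute the Hessian H = grad^2 f:
  H = [[4, 6], [6, 9]]
Verify stationarity: grad f(x*) = H x* + g = (0, 0).
Eigenvalues of H: 0, 13.
H has a zero eigenvalue (singular; positive semidefinite but not definite), so H is neither positive definite, negative definite, nor indefinite. The second-order test alone is inconclusive -> degen.
(Indeed, f is constant along the null direction of H through x*, so x* is not a strict local extremum.)

degen


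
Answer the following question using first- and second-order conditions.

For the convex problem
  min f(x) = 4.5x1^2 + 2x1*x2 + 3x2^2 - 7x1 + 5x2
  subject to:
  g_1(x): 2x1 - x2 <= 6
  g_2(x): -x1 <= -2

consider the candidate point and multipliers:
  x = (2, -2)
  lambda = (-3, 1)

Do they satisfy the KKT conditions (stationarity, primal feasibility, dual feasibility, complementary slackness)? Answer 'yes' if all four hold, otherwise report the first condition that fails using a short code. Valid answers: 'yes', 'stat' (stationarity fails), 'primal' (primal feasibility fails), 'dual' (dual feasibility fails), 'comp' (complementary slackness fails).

Gradient of f: grad f(x) = Q x + c = (7, -3)
Constraint values g_i(x) = a_i^T x - b_i:
  g_1((2, -2)) = 0
  g_2((2, -2)) = 0
Stationarity residual: grad f(x) + sum_i lambda_i a_i = (0, 0)
  -> stationarity OK
Primal feasibility (all g_i <= 0): OK
Dual feasibility (all lambda_i >= 0): FAILS
Complementary slackness (lambda_i * g_i(x) = 0 for all i): OK

Verdict: the first failing condition is dual_feasibility -> dual.

dual


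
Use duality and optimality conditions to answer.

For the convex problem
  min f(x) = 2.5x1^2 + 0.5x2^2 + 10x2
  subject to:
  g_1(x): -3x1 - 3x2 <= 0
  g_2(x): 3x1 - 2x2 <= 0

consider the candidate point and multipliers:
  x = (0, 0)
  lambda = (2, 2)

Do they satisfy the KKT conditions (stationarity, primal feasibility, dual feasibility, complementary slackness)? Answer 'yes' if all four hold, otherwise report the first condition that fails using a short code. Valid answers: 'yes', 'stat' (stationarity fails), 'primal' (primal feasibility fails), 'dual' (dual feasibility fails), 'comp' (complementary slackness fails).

Gradient of f: grad f(x) = Q x + c = (0, 10)
Constraint values g_i(x) = a_i^T x - b_i:
  g_1((0, 0)) = 0
  g_2((0, 0)) = 0
Stationarity residual: grad f(x) + sum_i lambda_i a_i = (0, 0)
  -> stationarity OK
Primal feasibility (all g_i <= 0): OK
Dual feasibility (all lambda_i >= 0): OK
Complementary slackness (lambda_i * g_i(x) = 0 for all i): OK

Verdict: yes, KKT holds.

yes


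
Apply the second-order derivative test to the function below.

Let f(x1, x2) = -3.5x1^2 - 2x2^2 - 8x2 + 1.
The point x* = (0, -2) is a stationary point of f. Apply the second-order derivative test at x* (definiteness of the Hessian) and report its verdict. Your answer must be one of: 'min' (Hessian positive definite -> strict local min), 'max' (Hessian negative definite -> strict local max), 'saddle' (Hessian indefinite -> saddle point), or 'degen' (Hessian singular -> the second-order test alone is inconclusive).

Compute the Hessian H = grad^2 f:
  H = [[-7, 0], [0, -4]]
Verify stationarity: grad f(x*) = H x* + g = (0, 0).
Eigenvalues of H: -7, -4.
Both eigenvalues < 0, so H is negative definite -> x* is a strict local max.

max


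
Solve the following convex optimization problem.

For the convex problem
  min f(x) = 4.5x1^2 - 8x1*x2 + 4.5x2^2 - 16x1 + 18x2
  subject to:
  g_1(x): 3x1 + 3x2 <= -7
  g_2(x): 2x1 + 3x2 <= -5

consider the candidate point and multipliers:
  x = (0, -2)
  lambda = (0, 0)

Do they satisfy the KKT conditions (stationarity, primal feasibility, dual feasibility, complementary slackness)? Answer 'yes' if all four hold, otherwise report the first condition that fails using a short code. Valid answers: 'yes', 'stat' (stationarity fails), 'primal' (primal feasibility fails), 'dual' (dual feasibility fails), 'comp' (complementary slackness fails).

Gradient of f: grad f(x) = Q x + c = (0, 0)
Constraint values g_i(x) = a_i^T x - b_i:
  g_1((0, -2)) = 1
  g_2((0, -2)) = -1
Stationarity residual: grad f(x) + sum_i lambda_i a_i = (0, 0)
  -> stationarity OK
Primal feasibility (all g_i <= 0): FAILS
Dual feasibility (all lambda_i >= 0): OK
Complementary slackness (lambda_i * g_i(x) = 0 for all i): OK

Verdict: the first failing condition is primal_feasibility -> primal.

primal


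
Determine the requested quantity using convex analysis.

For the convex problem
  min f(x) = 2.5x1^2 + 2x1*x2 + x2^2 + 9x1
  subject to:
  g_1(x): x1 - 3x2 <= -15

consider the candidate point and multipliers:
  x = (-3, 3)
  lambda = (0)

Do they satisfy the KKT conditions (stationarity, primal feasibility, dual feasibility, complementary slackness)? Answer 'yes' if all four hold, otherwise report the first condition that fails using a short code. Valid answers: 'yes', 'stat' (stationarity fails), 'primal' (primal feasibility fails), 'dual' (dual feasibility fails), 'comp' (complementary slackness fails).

Gradient of f: grad f(x) = Q x + c = (0, 0)
Constraint values g_i(x) = a_i^T x - b_i:
  g_1((-3, 3)) = 3
Stationarity residual: grad f(x) + sum_i lambda_i a_i = (0, 0)
  -> stationarity OK
Primal feasibility (all g_i <= 0): FAILS
Dual feasibility (all lambda_i >= 0): OK
Complementary slackness (lambda_i * g_i(x) = 0 for all i): OK

Verdict: the first failing condition is primal_feasibility -> primal.

primal


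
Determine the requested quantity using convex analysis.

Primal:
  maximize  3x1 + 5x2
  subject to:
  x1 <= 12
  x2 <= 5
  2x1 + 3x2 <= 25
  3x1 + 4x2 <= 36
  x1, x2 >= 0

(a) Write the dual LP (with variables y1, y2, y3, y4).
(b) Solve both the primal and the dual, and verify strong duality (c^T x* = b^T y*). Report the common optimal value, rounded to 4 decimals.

The standard primal-dual pair for 'max c^T x s.t. A x <= b, x >= 0' is:
  Dual:  min b^T y  s.t.  A^T y >= c,  y >= 0.

So the dual LP is:
  minimize  12y1 + 5y2 + 25y3 + 36y4
  subject to:
    y1 + 2y3 + 3y4 >= 3
    y2 + 3y3 + 4y4 >= 5
    y1, y2, y3, y4 >= 0

Solving the primal: x* = (5, 5).
  primal value c^T x* = 40.
Solving the dual: y* = (0, 0.5, 1.5, 0).
  dual value b^T y* = 40.
Strong duality: c^T x* = b^T y*. Confirmed.

40


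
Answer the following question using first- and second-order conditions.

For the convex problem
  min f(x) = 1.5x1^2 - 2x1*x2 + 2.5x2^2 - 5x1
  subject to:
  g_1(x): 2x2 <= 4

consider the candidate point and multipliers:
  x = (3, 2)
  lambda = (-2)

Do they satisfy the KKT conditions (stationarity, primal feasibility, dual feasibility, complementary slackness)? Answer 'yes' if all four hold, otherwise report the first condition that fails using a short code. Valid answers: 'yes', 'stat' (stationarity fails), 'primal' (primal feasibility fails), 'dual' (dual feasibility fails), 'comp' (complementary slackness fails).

Gradient of f: grad f(x) = Q x + c = (0, 4)
Constraint values g_i(x) = a_i^T x - b_i:
  g_1((3, 2)) = 0
Stationarity residual: grad f(x) + sum_i lambda_i a_i = (0, 0)
  -> stationarity OK
Primal feasibility (all g_i <= 0): OK
Dual feasibility (all lambda_i >= 0): FAILS
Complementary slackness (lambda_i * g_i(x) = 0 for all i): OK

Verdict: the first failing condition is dual_feasibility -> dual.

dual


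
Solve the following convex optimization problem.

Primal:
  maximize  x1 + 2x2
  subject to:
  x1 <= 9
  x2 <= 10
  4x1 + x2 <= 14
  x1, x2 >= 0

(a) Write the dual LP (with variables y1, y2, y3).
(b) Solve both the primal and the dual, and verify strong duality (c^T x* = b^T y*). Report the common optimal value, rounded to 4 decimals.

The standard primal-dual pair for 'max c^T x s.t. A x <= b, x >= 0' is:
  Dual:  min b^T y  s.t.  A^T y >= c,  y >= 0.

So the dual LP is:
  minimize  9y1 + 10y2 + 14y3
  subject to:
    y1 + 4y3 >= 1
    y2 + y3 >= 2
    y1, y2, y3 >= 0

Solving the primal: x* = (1, 10).
  primal value c^T x* = 21.
Solving the dual: y* = (0, 1.75, 0.25).
  dual value b^T y* = 21.
Strong duality: c^T x* = b^T y*. Confirmed.

21


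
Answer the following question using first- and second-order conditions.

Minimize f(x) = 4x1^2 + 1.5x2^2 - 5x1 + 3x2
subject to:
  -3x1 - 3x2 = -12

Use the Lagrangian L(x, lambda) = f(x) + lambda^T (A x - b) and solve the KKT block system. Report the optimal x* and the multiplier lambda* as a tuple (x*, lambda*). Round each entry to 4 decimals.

Form the Lagrangian:
  L(x, lambda) = (1/2) x^T Q x + c^T x + lambda^T (A x - b)
Stationarity (grad_x L = 0): Q x + c + A^T lambda = 0.
Primal feasibility: A x = b.

This gives the KKT block system:
  [ Q   A^T ] [ x     ]   [-c ]
  [ A    0  ] [ lambda ] = [ b ]

Solving the linear system:
  x*      = (1.8182, 2.1818)
  lambda* = (3.1818)
  f(x*)   = 17.8182

x* = (1.8182, 2.1818), lambda* = (3.1818)


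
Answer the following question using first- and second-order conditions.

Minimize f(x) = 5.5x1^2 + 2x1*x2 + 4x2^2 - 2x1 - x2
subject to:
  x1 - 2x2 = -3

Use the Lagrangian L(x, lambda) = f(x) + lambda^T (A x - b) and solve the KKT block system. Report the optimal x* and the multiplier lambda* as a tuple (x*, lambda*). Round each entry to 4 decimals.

Form the Lagrangian:
  L(x, lambda) = (1/2) x^T Q x + c^T x + lambda^T (A x - b)
Stationarity (grad_x L = 0): Q x + c + A^T lambda = 0.
Primal feasibility: A x = b.

This gives the KKT block system:
  [ Q   A^T ] [ x     ]   [-c ]
  [ A    0  ] [ lambda ] = [ b ]

Solving the linear system:
  x*      = (-0.4333, 1.2833)
  lambda* = (4.2)
  f(x*)   = 6.0917

x* = (-0.4333, 1.2833), lambda* = (4.2)


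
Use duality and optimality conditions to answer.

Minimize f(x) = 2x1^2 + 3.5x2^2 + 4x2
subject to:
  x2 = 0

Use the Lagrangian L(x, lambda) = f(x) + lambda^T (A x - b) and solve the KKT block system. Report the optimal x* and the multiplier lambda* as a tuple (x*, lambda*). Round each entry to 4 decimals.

Form the Lagrangian:
  L(x, lambda) = (1/2) x^T Q x + c^T x + lambda^T (A x - b)
Stationarity (grad_x L = 0): Q x + c + A^T lambda = 0.
Primal feasibility: A x = b.

This gives the KKT block system:
  [ Q   A^T ] [ x     ]   [-c ]
  [ A    0  ] [ lambda ] = [ b ]

Solving the linear system:
  x*      = (0, 0)
  lambda* = (-4)
  f(x*)   = 0

x* = (0, 0), lambda* = (-4)


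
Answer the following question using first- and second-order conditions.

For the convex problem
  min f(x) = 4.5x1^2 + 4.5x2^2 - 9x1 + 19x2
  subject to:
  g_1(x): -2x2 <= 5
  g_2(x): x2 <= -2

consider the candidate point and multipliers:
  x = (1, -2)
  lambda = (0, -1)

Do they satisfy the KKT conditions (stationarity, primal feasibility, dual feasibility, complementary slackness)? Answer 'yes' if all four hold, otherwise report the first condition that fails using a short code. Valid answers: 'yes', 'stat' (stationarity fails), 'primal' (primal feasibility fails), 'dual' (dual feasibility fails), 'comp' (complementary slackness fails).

Gradient of f: grad f(x) = Q x + c = (0, 1)
Constraint values g_i(x) = a_i^T x - b_i:
  g_1((1, -2)) = -1
  g_2((1, -2)) = 0
Stationarity residual: grad f(x) + sum_i lambda_i a_i = (0, 0)
  -> stationarity OK
Primal feasibility (all g_i <= 0): OK
Dual feasibility (all lambda_i >= 0): FAILS
Complementary slackness (lambda_i * g_i(x) = 0 for all i): OK

Verdict: the first failing condition is dual_feasibility -> dual.

dual


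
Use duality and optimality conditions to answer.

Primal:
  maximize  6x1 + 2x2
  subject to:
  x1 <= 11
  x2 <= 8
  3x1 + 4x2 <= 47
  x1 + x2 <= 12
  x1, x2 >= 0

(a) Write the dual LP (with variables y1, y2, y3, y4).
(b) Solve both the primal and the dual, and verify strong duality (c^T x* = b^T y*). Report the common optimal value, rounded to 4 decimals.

The standard primal-dual pair for 'max c^T x s.t. A x <= b, x >= 0' is:
  Dual:  min b^T y  s.t.  A^T y >= c,  y >= 0.

So the dual LP is:
  minimize  11y1 + 8y2 + 47y3 + 12y4
  subject to:
    y1 + 3y3 + y4 >= 6
    y2 + 4y3 + y4 >= 2
    y1, y2, y3, y4 >= 0

Solving the primal: x* = (11, 1).
  primal value c^T x* = 68.
Solving the dual: y* = (4, 0, 0, 2).
  dual value b^T y* = 68.
Strong duality: c^T x* = b^T y*. Confirmed.

68


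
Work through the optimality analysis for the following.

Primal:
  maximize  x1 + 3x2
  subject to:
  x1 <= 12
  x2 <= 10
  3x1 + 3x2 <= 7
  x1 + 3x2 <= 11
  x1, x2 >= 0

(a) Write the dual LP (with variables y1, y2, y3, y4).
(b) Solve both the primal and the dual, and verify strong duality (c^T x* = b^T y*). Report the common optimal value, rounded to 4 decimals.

The standard primal-dual pair for 'max c^T x s.t. A x <= b, x >= 0' is:
  Dual:  min b^T y  s.t.  A^T y >= c,  y >= 0.

So the dual LP is:
  minimize  12y1 + 10y2 + 7y3 + 11y4
  subject to:
    y1 + 3y3 + y4 >= 1
    y2 + 3y3 + 3y4 >= 3
    y1, y2, y3, y4 >= 0

Solving the primal: x* = (0, 2.3333).
  primal value c^T x* = 7.
Solving the dual: y* = (0, 0, 1, 0).
  dual value b^T y* = 7.
Strong duality: c^T x* = b^T y*. Confirmed.

7


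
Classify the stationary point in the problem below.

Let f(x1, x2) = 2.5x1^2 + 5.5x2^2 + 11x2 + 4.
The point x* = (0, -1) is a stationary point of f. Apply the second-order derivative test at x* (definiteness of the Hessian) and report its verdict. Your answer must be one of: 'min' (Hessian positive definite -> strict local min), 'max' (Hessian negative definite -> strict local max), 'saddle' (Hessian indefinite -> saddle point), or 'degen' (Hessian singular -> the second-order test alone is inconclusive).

Compute the Hessian H = grad^2 f:
  H = [[5, 0], [0, 11]]
Verify stationarity: grad f(x*) = H x* + g = (0, 0).
Eigenvalues of H: 5, 11.
Both eigenvalues > 0, so H is positive definite -> x* is a strict local min.

min
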